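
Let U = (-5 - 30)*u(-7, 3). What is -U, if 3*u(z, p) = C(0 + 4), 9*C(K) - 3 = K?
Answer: 245/27 ≈ 9.0741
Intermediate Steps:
C(K) = ⅓ + K/9
u(z, p) = 7/27 (u(z, p) = (⅓ + (0 + 4)/9)/3 = (⅓ + (⅑)*4)/3 = (⅓ + 4/9)/3 = (⅓)*(7/9) = 7/27)
U = -245/27 (U = (-5 - 30)*(7/27) = -35*7/27 = -245/27 ≈ -9.0741)
-U = -1*(-245/27) = 245/27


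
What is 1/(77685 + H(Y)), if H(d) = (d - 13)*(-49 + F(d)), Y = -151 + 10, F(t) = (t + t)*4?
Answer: 1/258943 ≈ 3.8619e-6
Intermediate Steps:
F(t) = 8*t (F(t) = (2*t)*4 = 8*t)
Y = -141
H(d) = (-49 + 8*d)*(-13 + d) (H(d) = (d - 13)*(-49 + 8*d) = (-13 + d)*(-49 + 8*d) = (-49 + 8*d)*(-13 + d))
1/(77685 + H(Y)) = 1/(77685 + (637 - 153*(-141) + 8*(-141)**2)) = 1/(77685 + (637 + 21573 + 8*19881)) = 1/(77685 + (637 + 21573 + 159048)) = 1/(77685 + 181258) = 1/258943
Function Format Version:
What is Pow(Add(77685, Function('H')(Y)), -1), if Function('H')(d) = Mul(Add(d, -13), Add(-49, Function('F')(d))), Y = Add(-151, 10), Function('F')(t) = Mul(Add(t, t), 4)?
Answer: Rational(1, 258943) ≈ 3.8619e-6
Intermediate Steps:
Function('F')(t) = Mul(8, t) (Function('F')(t) = Mul(Mul(2, t), 4) = Mul(8, t))
Y = -141
Function('H')(d) = Mul(Add(-49, Mul(8, d)), Add(-13, d)) (Function('H')(d) = Mul(Add(d, -13), Add(-49, Mul(8, d))) = Mul(Add(-13, d), Add(-49, Mul(8, d))) = Mul(Add(-49, Mul(8, d)), Add(-13, d)))
Pow(Add(77685, Function('H')(Y)), -1) = Pow(Add(77685, Add(637, Mul(-153, -141), Mul(8, Pow(-141, 2)))), -1) = Pow(Add(77685, Add(637, 21573, Mul(8, 19881))), -1) = Pow(Add(77685, Add(637, 21573, 159048)), -1) = Pow(Add(77685, 181258), -1) = Pow(258943, -1) = Rational(1, 258943)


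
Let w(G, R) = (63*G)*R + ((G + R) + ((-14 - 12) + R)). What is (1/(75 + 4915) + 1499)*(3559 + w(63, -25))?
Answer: -715679972469/4990 ≈ -1.4342e+8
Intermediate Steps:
w(G, R) = -26 + G + 2*R + 63*G*R (w(G, R) = 63*G*R + ((G + R) + (-26 + R)) = 63*G*R + (-26 + G + 2*R) = -26 + G + 2*R + 63*G*R)
(1/(75 + 4915) + 1499)*(3559 + w(63, -25)) = (1/(75 + 4915) + 1499)*(3559 + (-26 + 63 + 2*(-25) + 63*63*(-25))) = (1/4990 + 1499)*(3559 + (-26 + 63 - 50 - 99225)) = (1/4990 + 1499)*(3559 - 99238) = (7480011/4990)*(-95679) = -715679972469/4990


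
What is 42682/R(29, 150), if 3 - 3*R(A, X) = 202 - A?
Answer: -64023/85 ≈ -753.21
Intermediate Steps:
R(A, X) = -199/3 + A/3 (R(A, X) = 1 - (202 - A)/3 = 1 + (-202/3 + A/3) = -199/3 + A/3)
42682/R(29, 150) = 42682/(-199/3 + (⅓)*29) = 42682/(-199/3 + 29/3) = 42682/(-170/3) = 42682*(-3/170) = -64023/85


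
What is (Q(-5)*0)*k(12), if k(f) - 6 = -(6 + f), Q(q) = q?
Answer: 0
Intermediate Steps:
k(f) = -f (k(f) = 6 - (6 + f) = 6 + (-6 - f) = -f)
(Q(-5)*0)*k(12) = (-5*0)*(-1*12) = 0*(-12) = 0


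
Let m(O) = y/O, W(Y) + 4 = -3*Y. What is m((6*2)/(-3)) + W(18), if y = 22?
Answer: -127/2 ≈ -63.500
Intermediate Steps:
W(Y) = -4 - 3*Y
m(O) = 22/O
m((6*2)/(-3)) + W(18) = 22/(((6*2)/(-3))) + (-4 - 3*18) = 22/((12*(-⅓))) + (-4 - 54) = 22/(-4) - 58 = 22*(-¼) - 58 = -11/2 - 58 = -127/2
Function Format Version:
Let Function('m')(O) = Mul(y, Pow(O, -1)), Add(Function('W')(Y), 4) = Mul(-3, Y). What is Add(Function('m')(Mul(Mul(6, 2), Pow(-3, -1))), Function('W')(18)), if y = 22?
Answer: Rational(-127, 2) ≈ -63.500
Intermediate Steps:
Function('W')(Y) = Add(-4, Mul(-3, Y))
Function('m')(O) = Mul(22, Pow(O, -1))
Add(Function('m')(Mul(Mul(6, 2), Pow(-3, -1))), Function('W')(18)) = Add(Mul(22, Pow(Mul(Mul(6, 2), Pow(-3, -1)), -1)), Add(-4, Mul(-3, 18))) = Add(Mul(22, Pow(Mul(12, Rational(-1, 3)), -1)), Add(-4, -54)) = Add(Mul(22, Pow(-4, -1)), -58) = Add(Mul(22, Rational(-1, 4)), -58) = Add(Rational(-11, 2), -58) = Rational(-127, 2)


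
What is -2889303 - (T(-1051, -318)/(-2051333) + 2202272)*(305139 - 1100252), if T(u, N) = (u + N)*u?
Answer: 3591990033806466642/2051333 ≈ 1.7511e+12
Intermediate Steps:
T(u, N) = u*(N + u) (T(u, N) = (N + u)*u = u*(N + u))
-2889303 - (T(-1051, -318)/(-2051333) + 2202272)*(305139 - 1100252) = -2889303 - (-1051*(-318 - 1051)/(-2051333) + 2202272)*(305139 - 1100252) = -2889303 - (-1051*(-1369)*(-1/2051333) + 2202272)*(-795113) = -2889303 - (1438819*(-1/2051333) + 2202272)*(-795113) = -2889303 - (-1438819/2051333 + 2202272)*(-795113) = -2889303 - 4517591789757*(-795113)/2051333 = -2889303 - 1*(-3591995960729057541/2051333) = -2889303 + 3591995960729057541/2051333 = 3591990033806466642/2051333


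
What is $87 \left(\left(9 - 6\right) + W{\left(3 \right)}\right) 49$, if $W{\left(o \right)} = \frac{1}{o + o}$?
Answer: $\frac{26999}{2} \approx 13500.0$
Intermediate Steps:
$W{\left(o \right)} = \frac{1}{2 o}$
$87 \left(\left(9 - 6\right) + W{\left(3 \right)}\right) 49 = 87 \left(\left(9 - 6\right) + \frac{1}{2 \cdot 3}\right) 49 = 87 \left(3 + \frac{1}{2} \cdot \frac{1}{3}\right) 49 = 87 \left(3 + \frac{1}{6}\right) 49 = 87 \cdot \frac{19}{6} \cdot 49 = \frac{551}{2} \cdot 49 = \frac{26999}{2}$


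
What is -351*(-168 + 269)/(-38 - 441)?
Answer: 35451/479 ≈ 74.010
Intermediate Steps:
-351*(-168 + 269)/(-38 - 441) = -351/((-479/101)) = -351/((-479*1/101)) = -351/(-479/101) = -351*(-101/479) = 35451/479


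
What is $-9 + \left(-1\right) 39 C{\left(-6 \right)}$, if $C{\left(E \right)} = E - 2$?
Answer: $303$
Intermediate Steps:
$C{\left(E \right)} = -2 + E$ ($C{\left(E \right)} = E - 2 = -2 + E$)
$-9 + \left(-1\right) 39 C{\left(-6 \right)} = -9 + \left(-1\right) 39 \left(-2 - 6\right) = -9 - -312 = -9 + 312 = 303$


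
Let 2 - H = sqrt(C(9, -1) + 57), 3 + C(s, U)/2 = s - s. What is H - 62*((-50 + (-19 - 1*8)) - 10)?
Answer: 5396 - sqrt(51) ≈ 5388.9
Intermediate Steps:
C(s, U) = -6 (C(s, U) = -6 + 2*(s - s) = -6 + 2*0 = -6 + 0 = -6)
H = 2 - sqrt(51) (H = 2 - sqrt(-6 + 57) = 2 - sqrt(51) ≈ -5.1414)
H - 62*((-50 + (-19 - 1*8)) - 10) = (2 - sqrt(51)) - 62*((-50 + (-19 - 1*8)) - 10) = (2 - sqrt(51)) - 62*((-50 + (-19 - 8)) - 10) = (2 - sqrt(51)) - 62*((-50 - 27) - 10) = (2 - sqrt(51)) - 62*(-77 - 10) = (2 - sqrt(51)) - 62*(-87) = (2 - sqrt(51)) + 5394 = 5396 - sqrt(51)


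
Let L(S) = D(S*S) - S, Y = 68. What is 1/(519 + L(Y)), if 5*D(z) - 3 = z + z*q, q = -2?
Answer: -5/2366 ≈ -0.0021133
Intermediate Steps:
D(z) = ⅗ - z/5 (D(z) = ⅗ + (z + z*(-2))/5 = ⅗ + (z - 2*z)/5 = ⅗ + (-z)/5 = ⅗ - z/5)
L(S) = ⅗ - S - S²/5 (L(S) = (⅗ - S*S/5) - S = (⅗ - S²/5) - S = ⅗ - S - S²/5)
1/(519 + L(Y)) = 1/(519 + (⅗ - 1*68 - ⅕*68²)) = 1/(519 + (⅗ - 68 - ⅕*4624)) = 1/(519 + (⅗ - 68 - 4624/5)) = 1/(519 - 4961/5) = 1/(-2366/5) = -5/2366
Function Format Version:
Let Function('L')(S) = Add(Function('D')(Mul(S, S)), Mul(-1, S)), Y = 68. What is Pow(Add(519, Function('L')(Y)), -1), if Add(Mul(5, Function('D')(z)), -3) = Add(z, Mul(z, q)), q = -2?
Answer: Rational(-5, 2366) ≈ -0.0021133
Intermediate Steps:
Function('D')(z) = Add(Rational(3, 5), Mul(Rational(-1, 5), z)) (Function('D')(z) = Add(Rational(3, 5), Mul(Rational(1, 5), Add(z, Mul(z, -2)))) = Add(Rational(3, 5), Mul(Rational(1, 5), Add(z, Mul(-2, z)))) = Add(Rational(3, 5), Mul(Rational(1, 5), Mul(-1, z))) = Add(Rational(3, 5), Mul(Rational(-1, 5), z)))
Function('L')(S) = Add(Rational(3, 5), Mul(-1, S), Mul(Rational(-1, 5), Pow(S, 2))) (Function('L')(S) = Add(Add(Rational(3, 5), Mul(Rational(-1, 5), Mul(S, S))), Mul(-1, S)) = Add(Add(Rational(3, 5), Mul(Rational(-1, 5), Pow(S, 2))), Mul(-1, S)) = Add(Rational(3, 5), Mul(-1, S), Mul(Rational(-1, 5), Pow(S, 2))))
Pow(Add(519, Function('L')(Y)), -1) = Pow(Add(519, Add(Rational(3, 5), Mul(-1, 68), Mul(Rational(-1, 5), Pow(68, 2)))), -1) = Pow(Add(519, Add(Rational(3, 5), -68, Mul(Rational(-1, 5), 4624))), -1) = Pow(Add(519, Add(Rational(3, 5), -68, Rational(-4624, 5))), -1) = Pow(Add(519, Rational(-4961, 5)), -1) = Pow(Rational(-2366, 5), -1) = Rational(-5, 2366)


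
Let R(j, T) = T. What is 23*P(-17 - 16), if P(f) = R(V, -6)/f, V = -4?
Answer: 46/11 ≈ 4.1818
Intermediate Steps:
P(f) = -6/f
23*P(-17 - 16) = 23*(-6/(-17 - 16)) = 23*(-6/(-33)) = 23*(-6*(-1/33)) = 23*(2/11) = 46/11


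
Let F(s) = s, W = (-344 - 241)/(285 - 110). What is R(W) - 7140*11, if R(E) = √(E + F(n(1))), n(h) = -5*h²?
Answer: -78540 + 2*I*√2555/35 ≈ -78540.0 + 2.8884*I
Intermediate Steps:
W = -117/35 (W = -585/175 = -585*1/175 = -117/35 ≈ -3.3429)
R(E) = √(-5 + E) (R(E) = √(E - 5*1²) = √(E - 5*1) = √(E - 5) = √(-5 + E))
R(W) - 7140*11 = √(-5 - 117/35) - 7140*11 = √(-292/35) - 1*78540 = 2*I*√2555/35 - 78540 = -78540 + 2*I*√2555/35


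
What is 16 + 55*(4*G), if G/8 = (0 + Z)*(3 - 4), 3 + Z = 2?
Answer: 1776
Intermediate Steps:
Z = -1 (Z = -3 + 2 = -1)
G = 8 (G = 8*((0 - 1)*(3 - 4)) = 8*(-1*(-1)) = 8*1 = 8)
16 + 55*(4*G) = 16 + 55*(4*8) = 16 + 55*32 = 16 + 1760 = 1776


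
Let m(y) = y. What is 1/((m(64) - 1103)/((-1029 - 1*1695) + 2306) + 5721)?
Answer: 418/2392417 ≈ 0.00017472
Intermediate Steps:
1/((m(64) - 1103)/((-1029 - 1*1695) + 2306) + 5721) = 1/((64 - 1103)/((-1029 - 1*1695) + 2306) + 5721) = 1/(-1039/((-1029 - 1695) + 2306) + 5721) = 1/(-1039/(-2724 + 2306) + 5721) = 1/(-1039/(-418) + 5721) = 1/(-1039*(-1/418) + 5721) = 1/(1039/418 + 5721) = 1/(2392417/418) = 418/2392417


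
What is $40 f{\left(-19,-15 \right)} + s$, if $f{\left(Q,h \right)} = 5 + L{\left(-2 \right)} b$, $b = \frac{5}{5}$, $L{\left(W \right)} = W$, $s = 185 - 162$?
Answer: $143$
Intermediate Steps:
$s = 23$ ($s = 185 - 162 = 23$)
$b = 1$ ($b = 5 \cdot \frac{1}{5} = 1$)
$f{\left(Q,h \right)} = 3$ ($f{\left(Q,h \right)} = 5 - 2 = 3$)
$40 f{\left(-19,-15 \right)} + s = 40 \cdot 3 + 23 = 120 + 23 = 143$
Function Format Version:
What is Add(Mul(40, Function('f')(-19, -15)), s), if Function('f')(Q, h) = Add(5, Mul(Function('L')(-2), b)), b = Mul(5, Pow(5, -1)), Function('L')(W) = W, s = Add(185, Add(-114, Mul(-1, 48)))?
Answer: 143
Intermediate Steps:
s = 23 (s = Add(185, Add(-114, -48)) = Add(185, -162) = 23)
b = 1 (b = Mul(5, Rational(1, 5)) = 1)
Function('f')(Q, h) = 3 (Function('f')(Q, h) = Add(5, Mul(-2, 1)) = Add(5, -2) = 3)
Add(Mul(40, Function('f')(-19, -15)), s) = Add(Mul(40, 3), 23) = Add(120, 23) = 143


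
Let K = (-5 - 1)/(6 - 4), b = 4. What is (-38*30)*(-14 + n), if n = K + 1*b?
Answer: 14820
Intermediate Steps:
K = -3 (K = -6/2 = -6*½ = -3)
n = 1 (n = -3 + 1*4 = -3 + 4 = 1)
(-38*30)*(-14 + n) = (-38*30)*(-14 + 1) = -1140*(-13) = 14820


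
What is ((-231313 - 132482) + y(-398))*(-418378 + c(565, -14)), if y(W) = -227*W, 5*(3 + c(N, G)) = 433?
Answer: 571910926928/5 ≈ 1.1438e+11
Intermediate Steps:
c(N, G) = 418/5 (c(N, G) = -3 + (⅕)*433 = -3 + 433/5 = 418/5)
((-231313 - 132482) + y(-398))*(-418378 + c(565, -14)) = ((-231313 - 132482) - 227*(-398))*(-418378 + 418/5) = (-363795 + 90346)*(-2091472/5) = -273449*(-2091472/5) = 571910926928/5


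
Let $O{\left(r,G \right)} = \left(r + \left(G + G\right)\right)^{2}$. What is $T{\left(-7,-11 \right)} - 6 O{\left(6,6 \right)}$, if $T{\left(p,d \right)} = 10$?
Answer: $-1934$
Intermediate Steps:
$O{\left(r,G \right)} = \left(r + 2 G\right)^{2}$
$T{\left(-7,-11 \right)} - 6 O{\left(6,6 \right)} = 10 - 6 \left(6 + 2 \cdot 6\right)^{2} = 10 - 6 \left(6 + 12\right)^{2} = 10 - 6 \cdot 18^{2} = 10 - 1944 = -1934$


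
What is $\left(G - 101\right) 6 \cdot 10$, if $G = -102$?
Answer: $-12180$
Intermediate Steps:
$\left(G - 101\right) 6 \cdot 10 = \left(-102 - 101\right) 6 \cdot 10 = \left(-203\right) 60 = -12180$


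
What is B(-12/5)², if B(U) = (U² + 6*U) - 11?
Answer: 241081/625 ≈ 385.73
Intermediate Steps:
B(U) = -11 + U² + 6*U
B(-12/5)² = (-11 + (-12/5)² + 6*(-12/5))² = (-11 + 144/25 - 72/5)² = (-491/25)² = 241081/625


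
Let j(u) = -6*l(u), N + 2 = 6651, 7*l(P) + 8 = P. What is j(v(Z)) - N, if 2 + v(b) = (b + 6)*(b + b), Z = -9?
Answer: -46807/7 ≈ -6686.7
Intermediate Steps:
l(P) = -8/7 + P/7
N = 6649 (N = -2 + 6651 = 6649)
v(b) = -2 + 2*b*(6 + b) (v(b) = -2 + (b + 6)*(b + b) = -2 + (6 + b)*(2*b) = -2 + 2*b*(6 + b))
j(u) = 48/7 - 6*u/7 (j(u) = -6*(-8/7 + u/7) = 48/7 - 6*u/7)
j(v(Z)) - N = (48/7 - 6*(-2 + 2*(-9)² + 12*(-9))/7) - 1*6649 = (48/7 - 6*(-2 + 2*81 - 108)/7) - 6649 = (48/7 - 6*(-2 + 162 - 108)/7) - 6649 = (48/7 - 6/7*52) - 6649 = (48/7 - 312/7) - 6649 = -264/7 - 6649 = -46807/7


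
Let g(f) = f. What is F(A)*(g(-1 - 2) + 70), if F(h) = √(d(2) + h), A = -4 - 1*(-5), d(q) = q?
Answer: 67*√3 ≈ 116.05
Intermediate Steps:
A = 1 (A = -4 + 5 = 1)
F(h) = √(2 + h)
F(A)*(g(-1 - 2) + 70) = √(2 + 1)*((-1 - 2) + 70) = √3*(-3 + 70) = √3*67 = 67*√3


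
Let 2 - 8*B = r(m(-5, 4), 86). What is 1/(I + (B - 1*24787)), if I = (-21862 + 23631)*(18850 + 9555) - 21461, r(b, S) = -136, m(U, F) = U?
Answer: 4/200808857 ≈ 1.9919e-8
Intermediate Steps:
I = 50226984 (I = 1769*28405 - 21461 = 50248445 - 21461 = 50226984)
B = 69/4 (B = ¼ - ⅛*(-136) = ¼ + 17 = 69/4 ≈ 17.250)
1/(I + (B - 1*24787)) = 1/(50226984 + (69/4 - 1*24787)) = 1/(50226984 + (69/4 - 24787)) = 1/(50226984 - 99079/4) = 1/(200808857/4) = 4/200808857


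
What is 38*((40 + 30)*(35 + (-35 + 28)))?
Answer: 74480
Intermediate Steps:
38*((40 + 30)*(35 + (-35 + 28))) = 38*(70*(35 - 7)) = 38*(70*28) = 38*1960 = 74480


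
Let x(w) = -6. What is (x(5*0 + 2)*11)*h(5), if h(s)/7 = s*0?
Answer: 0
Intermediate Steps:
h(s) = 0 (h(s) = 7*(s*0) = 7*0 = 0)
(x(5*0 + 2)*11)*h(5) = -6*11*0 = -66*0 = 0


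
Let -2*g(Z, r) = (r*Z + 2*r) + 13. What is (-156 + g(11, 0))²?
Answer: 105625/4 ≈ 26406.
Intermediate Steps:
g(Z, r) = -13/2 - r - Z*r/2 (g(Z, r) = -((r*Z + 2*r) + 13)/2 = -((Z*r + 2*r) + 13)/2 = -((2*r + Z*r) + 13)/2 = -(13 + 2*r + Z*r)/2 = -13/2 - r - Z*r/2)
(-156 + g(11, 0))² = (-156 + (-13/2 - 1*0 - ½*11*0))² = (-156 + (-13/2 + 0 + 0))² = (-156 - 13/2)² = (-325/2)² = 105625/4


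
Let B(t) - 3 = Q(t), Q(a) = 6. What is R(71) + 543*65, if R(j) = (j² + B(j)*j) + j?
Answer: 41046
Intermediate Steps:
B(t) = 9 (B(t) = 3 + 6 = 9)
R(j) = j² + 10*j (R(j) = (j² + 9*j) + j = j² + 10*j)
R(71) + 543*65 = 71*(10 + 71) + 543*65 = 71*81 + 35295 = 5751 + 35295 = 41046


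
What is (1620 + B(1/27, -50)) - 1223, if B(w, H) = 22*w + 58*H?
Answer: -67559/27 ≈ -2502.2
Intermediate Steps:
(1620 + B(1/27, -50)) - 1223 = (1620 + (22/27 + 58*(-50))) - 1223 = (1620 + (22*(1/27) - 2900)) - 1223 = (1620 + (22/27 - 2900)) - 1223 = (1620 - 78278/27) - 1223 = -34538/27 - 1223 = -67559/27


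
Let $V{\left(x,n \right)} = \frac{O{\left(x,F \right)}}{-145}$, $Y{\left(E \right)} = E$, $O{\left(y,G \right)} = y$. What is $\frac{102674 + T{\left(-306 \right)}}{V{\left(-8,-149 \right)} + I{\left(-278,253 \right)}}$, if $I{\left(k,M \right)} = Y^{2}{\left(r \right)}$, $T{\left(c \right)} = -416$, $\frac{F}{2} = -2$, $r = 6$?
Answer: $\frac{7413705}{2614} \approx 2836.2$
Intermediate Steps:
$F = -4$ ($F = 2 \left(-2\right) = -4$)
$V{\left(x,n \right)} = - \frac{x}{145}$ ($V{\left(x,n \right)} = \frac{x}{-145} = x \left(- \frac{1}{145}\right) = - \frac{x}{145}$)
$I{\left(k,M \right)} = 36$ ($I{\left(k,M \right)} = 6^{2} = 36$)
$\frac{102674 + T{\left(-306 \right)}}{V{\left(-8,-149 \right)} + I{\left(-278,253 \right)}} = \frac{102674 - 416}{\left(- \frac{1}{145}\right) \left(-8\right) + 36} = \frac{102258}{\frac{8}{145} + 36} = \frac{102258}{\frac{5228}{145}} = 102258 \cdot \frac{145}{5228} = \frac{7413705}{2614}$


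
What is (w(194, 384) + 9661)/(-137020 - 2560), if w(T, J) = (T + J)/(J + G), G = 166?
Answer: -664266/9596125 ≈ -0.069222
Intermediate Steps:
w(T, J) = (J + T)/(166 + J) (w(T, J) = (T + J)/(J + 166) = (J + T)/(166 + J))
(w(194, 384) + 9661)/(-137020 - 2560) = ((384 + 194)/(166 + 384) + 9661)/(-137020 - 2560) = (578/550 + 9661)/(-139580) = ((1/550)*578 + 9661)*(-1/139580) = (289/275 + 9661)*(-1/139580) = (2657064/275)*(-1/139580) = -664266/9596125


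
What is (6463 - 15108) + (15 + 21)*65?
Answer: -6305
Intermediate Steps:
(6463 - 15108) + (15 + 21)*65 = -8645 + 36*65 = -8645 + 2340 = -6305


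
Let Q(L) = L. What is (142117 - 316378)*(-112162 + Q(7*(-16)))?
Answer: 19564979514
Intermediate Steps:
(142117 - 316378)*(-112162 + Q(7*(-16))) = (142117 - 316378)*(-112162 + 7*(-16)) = -174261*(-112162 - 112) = -174261*(-112274) = 19564979514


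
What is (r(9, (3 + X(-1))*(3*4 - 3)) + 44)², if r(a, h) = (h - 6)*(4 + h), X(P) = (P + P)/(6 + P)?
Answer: 169494361/625 ≈ 2.7119e+5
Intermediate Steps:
X(P) = 2*P/(6 + P) (X(P) = (2*P)/(6 + P) = 2*P/(6 + P))
r(a, h) = (-6 + h)*(4 + h)
(r(9, (3 + X(-1))*(3*4 - 3)) + 44)² = ((-24 + ((3 + 2*(-1)/(6 - 1))*(3*4 - 3))² - 2*(3 + 2*(-1)/(6 - 1))*(3*4 - 3)) + 44)² = ((-24 + ((3 + 2*(-1)/5)*(12 - 3))² - 2*(3 + 2*(-1)/5)*(12 - 3)) + 44)² = ((-24 + ((3 + 2*(-1)*(⅕))*9)² - 2*(3 + 2*(-1)*(⅕))*9) + 44)² = ((-24 + ((3 - ⅖)*9)² - 2*(3 - ⅖)*9) + 44)² = ((-24 + ((13/5)*9)² - 26*9/5) + 44)² = ((-24 + (117/5)² - 2*117/5) + 44)² = ((-24 + 13689/25 - 234/5) + 44)² = (11919/25 + 44)² = (13019/25)² = 169494361/625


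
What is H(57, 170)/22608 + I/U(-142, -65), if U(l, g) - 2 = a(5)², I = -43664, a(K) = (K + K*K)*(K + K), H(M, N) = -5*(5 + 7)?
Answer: -41356493/84781884 ≈ -0.48780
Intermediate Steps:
H(M, N) = -60 (H(M, N) = -5*12 = -60)
a(K) = 2*K*(K + K²) (a(K) = (K + K²)*(2*K) = 2*K*(K + K²))
U(l, g) = 90002 (U(l, g) = 2 + (2*5²*(1 + 5))² = 2 + (2*25*6)² = 2 + 300² = 2 + 90000 = 90002)
H(57, 170)/22608 + I/U(-142, -65) = -60/22608 - 43664/90002 = -60*1/22608 - 43664*1/90002 = -5/1884 - 21832/45001 = -41356493/84781884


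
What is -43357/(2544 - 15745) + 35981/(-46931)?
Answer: 1559802186/619536131 ≈ 2.5177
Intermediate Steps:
-43357/(2544 - 15745) + 35981/(-46931) = -43357/(-13201) + 35981*(-1/46931) = -43357*(-1/13201) - 35981/46931 = 43357/13201 - 35981/46931 = 1559802186/619536131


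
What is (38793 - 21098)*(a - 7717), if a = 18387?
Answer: 188805650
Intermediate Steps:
(38793 - 21098)*(a - 7717) = (38793 - 21098)*(18387 - 7717) = 17695*10670 = 188805650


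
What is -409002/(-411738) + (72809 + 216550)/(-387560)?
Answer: 6562119863/26595529880 ≈ 0.24674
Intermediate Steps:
-409002/(-411738) + (72809 + 216550)/(-387560) = -409002*(-1/411738) + 289359*(-1/387560) = 68167/68623 - 289359/387560 = 6562119863/26595529880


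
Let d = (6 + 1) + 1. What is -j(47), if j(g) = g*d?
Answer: -376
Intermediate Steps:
d = 8 (d = 7 + 1 = 8)
j(g) = 8*g (j(g) = g*8 = 8*g)
-j(47) = -8*47 = -1*376 = -376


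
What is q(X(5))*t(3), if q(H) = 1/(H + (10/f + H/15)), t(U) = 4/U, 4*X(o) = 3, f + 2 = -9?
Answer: -110/9 ≈ -12.222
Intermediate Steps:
f = -11 (f = -2 - 9 = -11)
X(o) = ¾ (X(o) = (¼)*3 = ¾)
q(H) = 1/(-10/11 + 16*H/15) (q(H) = 1/(H + (10/(-11) + H/15)) = 1/(H + (10*(-1/11) + H*(1/15))) = 1/(H + (-10/11 + H/15)) = 1/(-10/11 + 16*H/15))
q(X(5))*t(3) = (165/(2*(-75 + 88*(¾))))*(4/3) = (165/(2*(-75 + 66)))*(4*(⅓)) = ((165/2)/(-9))*(4/3) = ((165/2)*(-⅑))*(4/3) = -55/6*4/3 = -110/9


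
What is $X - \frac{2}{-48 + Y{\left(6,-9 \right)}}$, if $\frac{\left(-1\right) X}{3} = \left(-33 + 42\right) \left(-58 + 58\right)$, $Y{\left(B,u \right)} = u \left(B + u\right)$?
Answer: $\frac{2}{21} \approx 0.095238$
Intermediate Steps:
$X = 0$ ($X = - 3 \left(-33 + 42\right) \left(-58 + 58\right) = - 3 \cdot 9 \cdot 0 = \left(-3\right) 0 = 0$)
$X - \frac{2}{-48 + Y{\left(6,-9 \right)}} = 0 - \frac{2}{-48 - 9 \left(6 - 9\right)} = 0 - \frac{2}{-48 - -27} = 0 - \frac{2}{-48 + 27} = 0 - \frac{2}{-21} = 0 - - \frac{2}{21} = 0 + \frac{2}{21} = \frac{2}{21}$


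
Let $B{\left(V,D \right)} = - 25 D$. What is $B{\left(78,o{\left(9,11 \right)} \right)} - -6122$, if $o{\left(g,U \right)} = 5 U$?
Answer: $4747$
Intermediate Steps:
$B{\left(78,o{\left(9,11 \right)} \right)} - -6122 = - 25 \cdot 5 \cdot 11 - -6122 = \left(-25\right) 55 + 6122 = -1375 + 6122 = 4747$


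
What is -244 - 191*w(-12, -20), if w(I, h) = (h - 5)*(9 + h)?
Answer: -52769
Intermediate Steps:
w(I, h) = (-5 + h)*(9 + h)
-244 - 191*w(-12, -20) = -244 - 191*(-45 + (-20)² + 4*(-20)) = -244 - 191*(-45 + 400 - 80) = -244 - 191*275 = -244 - 52525 = -52769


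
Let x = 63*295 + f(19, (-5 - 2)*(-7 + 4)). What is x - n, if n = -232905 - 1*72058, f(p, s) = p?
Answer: 323567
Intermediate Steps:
n = -304963 (n = -232905 - 72058 = -304963)
x = 18604 (x = 63*295 + 19 = 18585 + 19 = 18604)
x - n = 18604 - 1*(-304963) = 18604 + 304963 = 323567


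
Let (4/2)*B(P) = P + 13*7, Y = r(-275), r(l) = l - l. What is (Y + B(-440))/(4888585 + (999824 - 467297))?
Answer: -349/10842224 ≈ -3.2189e-5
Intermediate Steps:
r(l) = 0
Y = 0
B(P) = 91/2 + P/2 (B(P) = (P + 13*7)/2 = (P + 91)/2 = (91 + P)/2 = 91/2 + P/2)
(Y + B(-440))/(4888585 + (999824 - 467297)) = (0 + (91/2 + (½)*(-440)))/(4888585 + (999824 - 467297)) = (0 + (91/2 - 220))/(4888585 + 532527) = (0 - 349/2)/5421112 = -349/2*1/5421112 = -349/10842224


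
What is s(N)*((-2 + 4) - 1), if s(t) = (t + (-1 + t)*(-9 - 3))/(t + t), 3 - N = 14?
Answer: -133/22 ≈ -6.0455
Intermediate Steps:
N = -11 (N = 3 - 1*14 = 3 - 14 = -11)
s(t) = (12 - 11*t)/(2*t) (s(t) = (t + (-1 + t)*(-12))/((2*t)) = (t + (12 - 12*t))*(1/(2*t)) = (12 - 11*t)*(1/(2*t)) = (12 - 11*t)/(2*t))
s(N)*((-2 + 4) - 1) = (-11/2 + 6/(-11))*((-2 + 4) - 1) = (-11/2 + 6*(-1/11))*(2 - 1) = (-11/2 - 6/11)*1 = -133/22*1 = -133/22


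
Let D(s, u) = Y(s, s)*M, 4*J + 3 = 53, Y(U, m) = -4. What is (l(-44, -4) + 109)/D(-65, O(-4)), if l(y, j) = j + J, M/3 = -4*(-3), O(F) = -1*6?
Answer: -235/288 ≈ -0.81597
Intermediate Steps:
O(F) = -6
M = 36 (M = 3*(-4*(-3)) = 3*12 = 36)
J = 25/2 (J = -¾ + (¼)*53 = -¾ + 53/4 = 25/2 ≈ 12.500)
D(s, u) = -144 (D(s, u) = -4*36 = -144)
l(y, j) = 25/2 + j (l(y, j) = j + 25/2 = 25/2 + j)
(l(-44, -4) + 109)/D(-65, O(-4)) = ((25/2 - 4) + 109)/(-144) = (17/2 + 109)*(-1/144) = (235/2)*(-1/144) = -235/288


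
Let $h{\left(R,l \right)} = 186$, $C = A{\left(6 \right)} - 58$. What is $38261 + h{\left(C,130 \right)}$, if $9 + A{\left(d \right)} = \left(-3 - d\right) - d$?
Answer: $38447$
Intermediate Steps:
$A{\left(d \right)} = -12 - 2 d$ ($A{\left(d \right)} = -9 - \left(3 + 2 d\right) = -12 - 2 d$)
$C = -82$ ($C = \left(-12 - 12\right) - 58 = -24 - 58 = -82$)
$38261 + h{\left(C,130 \right)} = 38261 + 186 = 38447$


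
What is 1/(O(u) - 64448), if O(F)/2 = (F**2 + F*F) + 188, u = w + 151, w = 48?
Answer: 1/94332 ≈ 1.0601e-5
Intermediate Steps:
u = 199 (u = 48 + 151 = 199)
O(F) = 376 + 4*F**2 (O(F) = 2*((F**2 + F*F) + 188) = 2*((F**2 + F**2) + 188) = 2*(2*F**2 + 188) = 2*(188 + 2*F**2) = 376 + 4*F**2)
1/(O(u) - 64448) = 1/((376 + 4*199**2) - 64448) = 1/((376 + 4*39601) - 64448) = 1/((376 + 158404) - 64448) = 1/(158780 - 64448) = 1/94332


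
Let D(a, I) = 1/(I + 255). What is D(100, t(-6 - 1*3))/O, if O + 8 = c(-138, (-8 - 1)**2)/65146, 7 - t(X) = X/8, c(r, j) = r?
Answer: -260584/548674565 ≈ -0.00047493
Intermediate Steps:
t(X) = 7 - X/8
D(a, I) = 1/(255 + I)
O = -260653/32573 (O = -8 - 138/65146 = -8 - 138*1/65146 = -8 - 69/32573 = -260653/32573 ≈ -8.0021)
D(100, t(-6 - 1*3))/O = 1/((255 + (7 - (-6 - 1*3)/8))*(-260653/32573)) = -32573/260653/(255 + (7 - (-6 - 3)/8)) = -32573/260653/(255 + (7 - 1/8*(-9))) = -32573/260653/(255 + (7 + 9/8)) = -32573/260653/(255 + 65/8) = -32573/260653/(2105/8) = (8/2105)*(-32573/260653) = -260584/548674565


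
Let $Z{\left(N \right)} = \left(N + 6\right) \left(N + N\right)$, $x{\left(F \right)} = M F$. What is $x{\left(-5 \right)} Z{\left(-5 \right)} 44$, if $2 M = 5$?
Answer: $5500$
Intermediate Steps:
$M = \frac{5}{2}$ ($M = \frac{1}{2} \cdot 5 = \frac{5}{2} \approx 2.5$)
$x{\left(F \right)} = \frac{5 F}{2}$
$Z{\left(N \right)} = 2 N \left(6 + N\right)$ ($Z{\left(N \right)} = \left(6 + N\right) 2 N = 2 N \left(6 + N\right)$)
$x{\left(-5 \right)} Z{\left(-5 \right)} 44 = \frac{5}{2} \left(-5\right) 2 \left(-5\right) \left(6 - 5\right) 44 = - \frac{25 \cdot 2 \left(-5\right) 1}{2} \cdot 44 = \left(- \frac{25}{2}\right) \left(-10\right) 44 = 125 \cdot 44 = 5500$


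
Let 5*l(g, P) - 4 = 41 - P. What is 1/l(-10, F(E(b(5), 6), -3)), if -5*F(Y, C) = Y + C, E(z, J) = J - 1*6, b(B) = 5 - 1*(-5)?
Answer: 25/222 ≈ 0.11261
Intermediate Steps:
b(B) = 10 (b(B) = 5 + 5 = 10)
E(z, J) = -6 + J (E(z, J) = J - 6 = -6 + J)
F(Y, C) = -C/5 - Y/5 (F(Y, C) = -(Y + C)/5 = -(C + Y)/5 = -C/5 - Y/5)
l(g, P) = 9 - P/5 (l(g, P) = ⅘ + (41 - P)/5 = ⅘ + (41/5 - P/5) = 9 - P/5)
1/l(-10, F(E(b(5), 6), -3)) = 1/(9 - (-⅕*(-3) - (-6 + 6)/5)/5) = 1/(9 - (⅗ - ⅕*0)/5) = 1/(9 - (⅗ + 0)/5) = 1/(9 - ⅕*⅗) = 1/(9 - 3/25) = 1/(222/25) = 25/222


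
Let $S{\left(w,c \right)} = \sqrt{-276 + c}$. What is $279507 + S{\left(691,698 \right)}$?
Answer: $279507 + \sqrt{422} \approx 2.7953 \cdot 10^{5}$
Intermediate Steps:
$279507 + S{\left(691,698 \right)} = 279507 + \sqrt{-276 + 698} = 279507 + \sqrt{422}$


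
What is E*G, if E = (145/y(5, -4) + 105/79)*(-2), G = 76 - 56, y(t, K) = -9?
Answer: 420400/711 ≈ 591.28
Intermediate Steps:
G = 20
E = 21020/711 (E = (145/(-9) + 105/79)*(-2) = (145*(-1/9) + 105*(1/79))*(-2) = (-145/9 + 105/79)*(-2) = -10510/711*(-2) = 21020/711 ≈ 29.564)
E*G = (21020/711)*20 = 420400/711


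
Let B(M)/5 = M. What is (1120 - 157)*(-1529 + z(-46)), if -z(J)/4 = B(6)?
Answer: -1587987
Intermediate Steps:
B(M) = 5*M
z(J) = -120 (z(J) = -20*6 = -4*30 = -120)
(1120 - 157)*(-1529 + z(-46)) = (1120 - 157)*(-1529 - 120) = 963*(-1649) = -1587987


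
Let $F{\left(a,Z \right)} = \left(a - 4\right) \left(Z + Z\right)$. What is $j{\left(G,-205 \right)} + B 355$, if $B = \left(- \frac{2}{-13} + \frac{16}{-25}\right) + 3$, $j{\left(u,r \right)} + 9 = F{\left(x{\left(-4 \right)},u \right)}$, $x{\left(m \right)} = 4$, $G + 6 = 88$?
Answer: $\frac{57422}{65} \approx 883.42$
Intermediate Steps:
$G = 82$ ($G = -6 + 88 = 82$)
$F{\left(a,Z \right)} = 2 Z \left(-4 + a\right)$ ($F{\left(a,Z \right)} = \left(-4 + a\right) 2 Z = 2 Z \left(-4 + a\right)$)
$j{\left(u,r \right)} = -9$ ($j{\left(u,r \right)} = -9 + 2 u \left(-4 + 4\right) = -9 + 2 u 0 = -9 + 0 = -9$)
$B = \frac{817}{325}$ ($B = \left(\left(-2\right) \left(- \frac{1}{13}\right) + 16 \left(- \frac{1}{25}\right)\right) + 3 = \left(\frac{2}{13} - \frac{16}{25}\right) + 3 = - \frac{158}{325} + 3 = \frac{817}{325} \approx 2.5138$)
$j{\left(G,-205 \right)} + B 355 = -9 + \frac{817}{325} \cdot 355 = -9 + \frac{58007}{65} = \frac{57422}{65}$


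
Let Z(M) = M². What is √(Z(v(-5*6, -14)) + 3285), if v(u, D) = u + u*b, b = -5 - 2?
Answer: 3*√3965 ≈ 188.90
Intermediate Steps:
b = -7
v(u, D) = -6*u (v(u, D) = u + u*(-7) = u - 7*u = -6*u)
√(Z(v(-5*6, -14)) + 3285) = √((-(-30)*6)² + 3285) = √((-6*(-30))² + 3285) = √(180² + 3285) = √(32400 + 3285) = √35685 = 3*√3965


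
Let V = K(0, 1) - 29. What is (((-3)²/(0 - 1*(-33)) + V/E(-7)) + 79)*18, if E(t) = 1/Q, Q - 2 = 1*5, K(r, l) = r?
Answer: -24498/11 ≈ -2227.1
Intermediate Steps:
Q = 7 (Q = 2 + 1*5 = 2 + 5 = 7)
E(t) = ⅐ (E(t) = 1/7 = ⅐)
V = -29 (V = 0 - 29 = -29)
(((-3)²/(0 - 1*(-33)) + V/E(-7)) + 79)*18 = (((-3)²/(0 - 1*(-33)) - 29/⅐) + 79)*18 = ((9/(0 + 33) - 29*7) + 79)*18 = ((9/33 - 203) + 79)*18 = ((9*(1/33) - 203) + 79)*18 = ((3/11 - 203) + 79)*18 = (-2230/11 + 79)*18 = -1361/11*18 = -24498/11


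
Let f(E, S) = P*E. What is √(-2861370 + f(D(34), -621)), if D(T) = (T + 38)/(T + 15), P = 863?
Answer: 3*I*√15571666/7 ≈ 1691.2*I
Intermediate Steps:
D(T) = (38 + T)/(15 + T)
f(E, S) = 863*E
√(-2861370 + f(D(34), -621)) = √(-2861370 + 863*((38 + 34)/(15 + 34))) = √(-2861370 + 863*(72/49)) = √(-2861370 + 62136/49) = √(-140144994/49) = 3*I*√15571666/7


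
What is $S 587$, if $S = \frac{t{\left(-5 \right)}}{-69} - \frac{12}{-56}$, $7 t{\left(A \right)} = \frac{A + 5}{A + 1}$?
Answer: $\frac{1761}{14} \approx 125.79$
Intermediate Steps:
$t{\left(A \right)} = \frac{5 + A}{7 \left(1 + A\right)}$ ($t{\left(A \right)} = \frac{\left(A + 5\right) \frac{1}{A + 1}}{7} = \frac{\left(5 + A\right) \frac{1}{1 + A}}{7} = \frac{\frac{1}{1 + A} \left(5 + A\right)}{7} = \frac{5 + A}{7 \left(1 + A\right)}$)
$S = \frac{3}{14}$ ($S = \frac{\frac{1}{7} \frac{1}{1 - 5} \left(5 - 5\right)}{-69} - \frac{12}{-56} = \frac{1}{7} \frac{1}{-4} \cdot 0 \left(- \frac{1}{69}\right) - - \frac{3}{14} = \frac{1}{7} \left(- \frac{1}{4}\right) 0 \left(- \frac{1}{69}\right) + \frac{3}{14} = 0 \left(- \frac{1}{69}\right) + \frac{3}{14} = 0 + \frac{3}{14} = \frac{3}{14} \approx 0.21429$)
$S 587 = \frac{3}{14} \cdot 587 = \frac{1761}{14}$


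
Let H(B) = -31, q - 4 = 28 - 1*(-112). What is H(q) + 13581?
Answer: 13550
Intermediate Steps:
q = 144 (q = 4 + (28 - 1*(-112)) = 4 + (28 + 112) = 4 + 140 = 144)
H(q) + 13581 = -31 + 13581 = 13550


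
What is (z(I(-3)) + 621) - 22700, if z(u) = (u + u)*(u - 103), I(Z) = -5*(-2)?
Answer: -23939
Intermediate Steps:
I(Z) = 10
z(u) = 2*u*(-103 + u) (z(u) = (2*u)*(-103 + u) = 2*u*(-103 + u))
(z(I(-3)) + 621) - 22700 = (2*10*(-103 + 10) + 621) - 22700 = (2*10*(-93) + 621) - 22700 = (-1860 + 621) - 22700 = -1239 - 22700 = -23939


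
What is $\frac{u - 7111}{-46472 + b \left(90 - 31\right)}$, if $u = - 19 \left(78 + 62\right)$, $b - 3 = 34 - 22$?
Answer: $\frac{9771}{45587} \approx 0.21434$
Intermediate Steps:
$b = 15$ ($b = 3 + \left(34 - 22\right) = 3 + 12 = 15$)
$u = -2660$ ($u = \left(-19\right) 140 = -2660$)
$\frac{u - 7111}{-46472 + b \left(90 - 31\right)} = \frac{-2660 - 7111}{-46472 + 15 \left(90 - 31\right)} = - \frac{9771}{-46472 + 15 \cdot 59} = - \frac{9771}{-46472 + 885} = - \frac{9771}{-45587} = \left(-9771\right) \left(- \frac{1}{45587}\right) = \frac{9771}{45587}$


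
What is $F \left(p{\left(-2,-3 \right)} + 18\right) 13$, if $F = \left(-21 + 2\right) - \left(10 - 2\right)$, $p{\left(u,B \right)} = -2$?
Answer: $-5616$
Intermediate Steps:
$F = -27$ ($F = -19 - 8 = -27$)
$F \left(p{\left(-2,-3 \right)} + 18\right) 13 = - 27 \left(-2 + 18\right) 13 = \left(-27\right) 16 \cdot 13 = \left(-432\right) 13 = -5616$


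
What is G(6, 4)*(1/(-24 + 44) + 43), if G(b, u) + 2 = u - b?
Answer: -861/5 ≈ -172.20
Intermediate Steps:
G(b, u) = -2 + u - b (G(b, u) = -2 + (u - b) = -2 + u - b)
G(6, 4)*(1/(-24 + 44) + 43) = (-2 + 4 - 1*6)*(1/(-24 + 44) + 43) = (-2 + 4 - 6)*(1/20 + 43) = -4*(1/20 + 43) = -4*861/20 = -861/5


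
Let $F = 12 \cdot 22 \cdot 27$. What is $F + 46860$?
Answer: $53988$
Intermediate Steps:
$F = 7128$ ($F = 264 \cdot 27 = 7128$)
$F + 46860 = 7128 + 46860 = 53988$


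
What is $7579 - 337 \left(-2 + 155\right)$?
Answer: $-43982$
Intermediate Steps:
$7579 - 337 \left(-2 + 155\right) = 7579 - 51561 = -43982$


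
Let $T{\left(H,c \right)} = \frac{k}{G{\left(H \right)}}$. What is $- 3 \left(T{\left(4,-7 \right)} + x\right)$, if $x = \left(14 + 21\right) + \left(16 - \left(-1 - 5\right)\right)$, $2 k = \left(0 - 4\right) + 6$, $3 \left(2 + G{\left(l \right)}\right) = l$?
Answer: $- \frac{333}{2} \approx -166.5$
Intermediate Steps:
$G{\left(l \right)} = -2 + \frac{l}{3}$
$k = 1$ ($k = \frac{\left(0 - 4\right) + 6}{2} = \frac{-4 + 6}{2} = \frac{1}{2} \cdot 2 = 1$)
$x = 57$ ($x = 35 + \left(16 - \left(-1 - 5\right)\right) = 35 + \left(16 - -6\right) = 35 + \left(16 + 6\right) = 35 + 22 = 57$)
$T{\left(H,c \right)} = \frac{1}{-2 + \frac{H}{3}}$ ($T{\left(H,c \right)} = 1 \frac{1}{-2 + \frac{H}{3}} = \frac{1}{-2 + \frac{H}{3}}$)
$- 3 \left(T{\left(4,-7 \right)} + x\right) = - 3 \left(\frac{3}{-6 + 4} + 57\right) = - 3 \left(\frac{3}{-2} + 57\right) = - 3 \left(3 \left(- \frac{1}{2}\right) + 57\right) = - 3 \left(- \frac{3}{2} + 57\right) = \left(-3\right) \frac{111}{2} = - \frac{333}{2}$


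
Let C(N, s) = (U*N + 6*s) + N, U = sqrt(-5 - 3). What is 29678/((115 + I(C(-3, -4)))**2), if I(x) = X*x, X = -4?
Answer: 29678/(223 + 24*I*sqrt(2))**2 ≈ 0.55687 - 0.17353*I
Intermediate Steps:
U = 2*I*sqrt(2) (U = sqrt(-8) = 2*I*sqrt(2) ≈ 2.8284*I)
C(N, s) = N + 6*s + 2*I*N*sqrt(2) (C(N, s) = ((2*I*sqrt(2))*N + 6*s) + N = (2*I*N*sqrt(2) + 6*s) + N = (6*s + 2*I*N*sqrt(2)) + N = N + 6*s + 2*I*N*sqrt(2))
I(x) = -4*x
29678/((115 + I(C(-3, -4)))**2) = 29678/((115 - 4*(-3 + 6*(-4) + 2*I*(-3)*sqrt(2)))**2) = 29678/((115 - 4*(-3 - 24 - 6*I*sqrt(2)))**2) = 29678/((115 - 4*(-27 - 6*I*sqrt(2)))**2) = 29678/((115 + (108 + 24*I*sqrt(2)))**2) = 29678/((223 + 24*I*sqrt(2))**2) = 29678/(223 + 24*I*sqrt(2))**2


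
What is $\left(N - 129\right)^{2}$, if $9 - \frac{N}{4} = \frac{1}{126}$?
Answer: $\frac{34351321}{3969} \approx 8654.9$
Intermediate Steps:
$N = \frac{2266}{63}$ ($N = 36 - \frac{4}{126} = 36 - \frac{2}{63} = \frac{2266}{63} \approx 35.968$)
$\left(N - 129\right)^{2} = \left(\frac{2266}{63} - 129\right)^{2} = \left(- \frac{5861}{63}\right)^{2} = \frac{34351321}{3969}$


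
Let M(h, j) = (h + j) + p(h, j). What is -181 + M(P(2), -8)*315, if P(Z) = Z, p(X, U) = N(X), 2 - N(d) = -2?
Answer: -811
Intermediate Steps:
N(d) = 4 (N(d) = 2 - 1*(-2) = 2 + 2 = 4)
p(X, U) = 4
M(h, j) = 4 + h + j (M(h, j) = (h + j) + 4 = 4 + h + j)
-181 + M(P(2), -8)*315 = -181 + (4 + 2 - 8)*315 = -181 - 2*315 = -181 - 630 = -811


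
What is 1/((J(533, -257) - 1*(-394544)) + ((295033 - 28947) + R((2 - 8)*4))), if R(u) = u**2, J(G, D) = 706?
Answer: 1/661912 ≈ 1.5108e-6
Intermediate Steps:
1/((J(533, -257) - 1*(-394544)) + ((295033 - 28947) + R((2 - 8)*4))) = 1/((706 - 1*(-394544)) + ((295033 - 28947) + ((2 - 8)*4)**2)) = 1/((706 + 394544) + (266086 + (-6*4)**2)) = 1/(395250 + (266086 + (-24)**2)) = 1/(395250 + (266086 + 576)) = 1/(395250 + 266662) = 1/661912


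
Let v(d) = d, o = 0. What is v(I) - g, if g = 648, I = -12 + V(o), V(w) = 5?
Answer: -655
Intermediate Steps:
I = -7 (I = -12 + 5 = -7)
v(I) - g = -7 - 1*648 = -7 - 648 = -655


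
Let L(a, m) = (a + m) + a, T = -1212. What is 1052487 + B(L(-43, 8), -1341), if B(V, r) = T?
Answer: 1051275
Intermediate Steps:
L(a, m) = m + 2*a
B(V, r) = -1212
1052487 + B(L(-43, 8), -1341) = 1052487 - 1212 = 1051275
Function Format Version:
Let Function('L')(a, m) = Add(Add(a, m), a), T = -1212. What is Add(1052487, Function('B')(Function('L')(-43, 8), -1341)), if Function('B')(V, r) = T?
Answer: 1051275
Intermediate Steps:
Function('L')(a, m) = Add(m, Mul(2, a))
Function('B')(V, r) = -1212
Add(1052487, Function('B')(Function('L')(-43, 8), -1341)) = Add(1052487, -1212) = 1051275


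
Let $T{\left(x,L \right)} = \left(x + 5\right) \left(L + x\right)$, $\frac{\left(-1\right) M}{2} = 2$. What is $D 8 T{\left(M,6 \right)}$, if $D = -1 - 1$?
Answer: $-32$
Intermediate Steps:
$M = -4$ ($M = \left(-2\right) 2 = -4$)
$D = -2$ ($D = -1 - 1 = -2$)
$T{\left(x,L \right)} = \left(5 + x\right) \left(L + x\right)$
$D 8 T{\left(M,6 \right)} = \left(-2\right) 8 \left(\left(-4\right)^{2} + 5 \cdot 6 + 5 \left(-4\right) + 6 \left(-4\right)\right) = - 16 \left(16 + 30 - 20 - 24\right) = \left(-16\right) 2 = -32$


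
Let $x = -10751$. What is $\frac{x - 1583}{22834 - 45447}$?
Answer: $\frac{12334}{22613} \approx 0.54544$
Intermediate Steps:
$\frac{x - 1583}{22834 - 45447} = \frac{-10751 - 1583}{22834 - 45447} = - \frac{12334}{-22613} = \left(-12334\right) \left(- \frac{1}{22613}\right) = \frac{12334}{22613}$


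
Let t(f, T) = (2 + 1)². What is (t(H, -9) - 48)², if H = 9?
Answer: 1521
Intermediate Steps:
t(f, T) = 9 (t(f, T) = 3² = 9)
(t(H, -9) - 48)² = (9 - 48)² = (-39)² = 1521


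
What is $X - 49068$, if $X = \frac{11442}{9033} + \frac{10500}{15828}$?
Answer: $- \frac{194866338321}{3971509} \approx -49066.0$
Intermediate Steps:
$X = \frac{7665291}{3971509}$ ($X = 11442 \cdot \frac{1}{9033} + 10500 \cdot \frac{1}{15828} = \frac{3814}{3011} + \frac{875}{1319} = \frac{7665291}{3971509} \approx 1.9301$)
$X - 49068 = \frac{7665291}{3971509} - 49068 = - \frac{194866338321}{3971509}$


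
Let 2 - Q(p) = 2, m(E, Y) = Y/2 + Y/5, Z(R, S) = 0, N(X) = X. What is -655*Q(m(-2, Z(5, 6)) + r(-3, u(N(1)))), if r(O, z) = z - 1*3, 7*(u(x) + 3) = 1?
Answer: 0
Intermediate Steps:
u(x) = -20/7 (u(x) = -3 + (⅐)*1 = -3 + ⅐ = -20/7)
r(O, z) = -3 + z (r(O, z) = z - 3 = -3 + z)
m(E, Y) = 7*Y/10 (m(E, Y) = Y*(½) + Y*(⅕) = Y/2 + Y/5 = 7*Y/10)
Q(p) = 0 (Q(p) = 2 - 1*2 = 2 - 2 = 0)
-655*Q(m(-2, Z(5, 6)) + r(-3, u(N(1)))) = -655*0 = 0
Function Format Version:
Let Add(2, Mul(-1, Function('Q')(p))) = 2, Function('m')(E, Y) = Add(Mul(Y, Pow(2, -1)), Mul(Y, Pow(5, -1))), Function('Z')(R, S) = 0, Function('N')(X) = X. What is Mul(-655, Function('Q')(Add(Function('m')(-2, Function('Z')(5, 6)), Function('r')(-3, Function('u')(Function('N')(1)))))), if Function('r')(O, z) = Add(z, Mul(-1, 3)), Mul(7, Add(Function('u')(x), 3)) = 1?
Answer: 0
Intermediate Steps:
Function('u')(x) = Rational(-20, 7) (Function('u')(x) = Add(-3, Mul(Rational(1, 7), 1)) = Add(-3, Rational(1, 7)) = Rational(-20, 7))
Function('r')(O, z) = Add(-3, z) (Function('r')(O, z) = Add(z, -3) = Add(-3, z))
Function('m')(E, Y) = Mul(Rational(7, 10), Y) (Function('m')(E, Y) = Add(Mul(Y, Rational(1, 2)), Mul(Y, Rational(1, 5))) = Add(Mul(Rational(1, 2), Y), Mul(Rational(1, 5), Y)) = Mul(Rational(7, 10), Y))
Function('Q')(p) = 0 (Function('Q')(p) = Add(2, Mul(-1, 2)) = Add(2, -2) = 0)
Mul(-655, Function('Q')(Add(Function('m')(-2, Function('Z')(5, 6)), Function('r')(-3, Function('u')(Function('N')(1)))))) = Mul(-655, 0) = 0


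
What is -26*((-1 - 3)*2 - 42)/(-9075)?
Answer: -52/363 ≈ -0.14325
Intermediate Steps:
-26*((-1 - 3)*2 - 42)/(-9075) = -26*(-4*2 - 42)*(-1/9075) = -26*(-8 - 42)*(-1/9075) = -26*(-50)*(-1/9075) = 1300*(-1/9075) = -52/363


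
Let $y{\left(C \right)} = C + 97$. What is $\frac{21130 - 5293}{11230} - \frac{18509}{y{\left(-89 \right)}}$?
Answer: $- \frac{103864687}{44920} \approx -2312.2$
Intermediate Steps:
$y{\left(C \right)} = 97 + C$
$\frac{21130 - 5293}{11230} - \frac{18509}{y{\left(-89 \right)}} = \frac{21130 - 5293}{11230} - \frac{18509}{97 - 89} = \left(21130 - 5293\right) \frac{1}{11230} - \frac{18509}{8} = 15837 \cdot \frac{1}{11230} - \frac{18509}{8} = \frac{15837}{11230} - \frac{18509}{8} = - \frac{103864687}{44920}$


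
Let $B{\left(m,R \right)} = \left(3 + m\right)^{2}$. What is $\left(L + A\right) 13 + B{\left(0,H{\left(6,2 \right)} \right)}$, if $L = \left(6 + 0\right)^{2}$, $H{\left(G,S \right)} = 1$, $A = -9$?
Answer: $360$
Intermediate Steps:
$L = 36$ ($L = 6^{2} = 36$)
$\left(L + A\right) 13 + B{\left(0,H{\left(6,2 \right)} \right)} = \left(36 - 9\right) 13 + \left(3 + 0\right)^{2} = 27 \cdot 13 + 3^{2} = 351 + 9 = 360$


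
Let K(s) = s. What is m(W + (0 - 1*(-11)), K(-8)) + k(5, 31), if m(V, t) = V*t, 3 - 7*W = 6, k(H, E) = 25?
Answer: -417/7 ≈ -59.571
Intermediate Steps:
W = -3/7 (W = 3/7 - 1/7*6 = 3/7 - 6/7 = -3/7 ≈ -0.42857)
m(W + (0 - 1*(-11)), K(-8)) + k(5, 31) = (-3/7 + (0 - 1*(-11)))*(-8) + 25 = (-3/7 + (0 + 11))*(-8) + 25 = (-3/7 + 11)*(-8) + 25 = (74/7)*(-8) + 25 = -592/7 + 25 = -417/7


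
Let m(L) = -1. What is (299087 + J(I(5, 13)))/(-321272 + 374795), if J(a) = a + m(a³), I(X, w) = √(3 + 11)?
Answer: 299086/53523 + √14/53523 ≈ 5.5881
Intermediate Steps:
I(X, w) = √14
J(a) = -1 + a (J(a) = a - 1 = -1 + a)
(299087 + J(I(5, 13)))/(-321272 + 374795) = (299087 + (-1 + √14))/(-321272 + 374795) = (299086 + √14)/53523 = (299086 + √14)*(1/53523) = 299086/53523 + √14/53523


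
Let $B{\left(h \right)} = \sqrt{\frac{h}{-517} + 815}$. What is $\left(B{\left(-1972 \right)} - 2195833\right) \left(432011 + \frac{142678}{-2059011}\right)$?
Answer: $- \frac{1953226958492668019}{2059011} + \frac{889515258443 \sqrt{218860059}}{1064508687} \approx -9.4861 \cdot 10^{11}$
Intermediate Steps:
$B{\left(h \right)} = \sqrt{815 - \frac{h}{517}}$ ($B{\left(h \right)} = \sqrt{h \left(- \frac{1}{517}\right) + 815} = \sqrt{- \frac{h}{517} + 815} = \sqrt{815 - \frac{h}{517}}$)
$\left(B{\left(-1972 \right)} - 2195833\right) \left(432011 + \frac{142678}{-2059011}\right) = \left(\frac{\sqrt{217840535 - -1019524}}{517} - 2195833\right) \left(432011 + \frac{142678}{-2059011}\right) = \left(\frac{\sqrt{217840535 + 1019524}}{517} - 2195833\right) \left(432011 + 142678 \left(- \frac{1}{2059011}\right)\right) = \left(\frac{\sqrt{218860059}}{517} - 2195833\right) \left(432011 - \frac{142678}{2059011}\right) = \left(-2195833 + \frac{\sqrt{218860059}}{517}\right) \frac{889515258443}{2059011} = - \frac{1953226958492668019}{2059011} + \frac{889515258443 \sqrt{218860059}}{1064508687}$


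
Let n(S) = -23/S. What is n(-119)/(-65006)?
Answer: -23/7735714 ≈ -2.9732e-6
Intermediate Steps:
n(-119)/(-65006) = -23/(-119)/(-65006) = -23*(-1/119)*(-1/65006) = (23/119)*(-1/65006) = -23/7735714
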